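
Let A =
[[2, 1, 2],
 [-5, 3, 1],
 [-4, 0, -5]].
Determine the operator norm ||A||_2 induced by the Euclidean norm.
||A||_2 ≈ 7.7 (= sqrt(largest eigenvalue of A^T A))

||A||_2 = sigma_max(A) = sqrt(lambda_max(A^T A)). Form the symmetric matrix M = A^T A =
[[45, -13, 19],
 [-13, 10, 5],
 [19, 5, 30]].
Its characteristic polynomial (trace, sum of principal 2x2 minors, determinant of M give the coefficients) is
  p(λ) = det(λ I - M) = λ^3 - 85λ^2 + 1545λ - 1225.
No integer candidate from the rational root theorem (±divisors of 1225) is a root, so the roots are irrational. The cubic discriminant is Δ = 2340428000 > 0, so there are three distinct real roots. p(0) = -1225 and p(1) = 236 have opposite signs, so a root lies in (0, 1); Newton's method refines it to λ ≈ 0.8305. p(24) = 719 and p(25) = -100 have opposite signs, so a root lies in (24, 25); Newton's method refines it to λ ≈ 24.8793. p(59) = -576 and p(60) = 1475 have opposite signs, so a root lies in (59, 60); Newton's method refines it to λ ≈ 59.2902. Check (Vieta): the three roots sum to 85, matching tr M = 85.
So the eigenvalues of A^T A are ≈ 0.8305, 24.8793, 59.2902 (all ≥ 0, as they must be for A^T A). The largest is λ_max ≈ 59.2902, hence ||A||_2 = sqrt(λ_max) ≈ 7.7.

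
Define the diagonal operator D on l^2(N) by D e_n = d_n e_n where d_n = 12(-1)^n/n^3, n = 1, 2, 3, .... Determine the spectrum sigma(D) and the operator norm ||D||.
sigma(D) = {12(-1)^n/n^3 : n ≥ 1} ∪ {0}; ||D|| = 12

A bounded diagonal operator on l^2 with diagonal entries d_n has spectrum equal to the closure of {d_n : n ≥ 1}: every d_n is an eigenvalue (with eigenvector e_n), so {d_n} ⊂ sigma(D); the spectrum is closed, so its closure is too; and for lambda not in the closure, (D - lambda I) has bounded inverse (the diagonal entries 1/(d_n - lambda) are bounded). For our sequence d_n = 12(-1)^n/n^3, n = 1, 2, 3, ...:
  - {d_n} = {12(-1)^n/n^3 : n ≥ 1}; the only limit point is 0
  - closure = {12(-1)^n/n^3 : n ≥ 1} ∪ {0}
For the norm: a diagonal operator has ||D|| = sup_n |d_n|. Here |d_n| = 12/n^3 is decreasing, so sup_n |d_n| = |d_1| = 12. So ||D|| = 12.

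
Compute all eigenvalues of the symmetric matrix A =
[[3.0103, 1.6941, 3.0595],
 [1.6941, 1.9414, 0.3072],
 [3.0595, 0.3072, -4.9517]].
sigma(A) ≈ {-6, 1, 5}

A is real symmetric, so its spectrum consists of real eigenvalues. Expanding the characteristic polynomial of the displayed matrix gives
  det(λ I - A) = p(λ) = λ^3 + (0)λ^2 + (-31)λ + (30).
Solving p(λ) = 0 yields eigenvalues ≈ -6, 1, 5. (A is shown rounded to 4 decimals, so these recover the underlying integer eigenvalues to within that precision.)
Verification: the trace of A = 0 equals the sum of eigenvalues 0, and det(A) ≈ -29.9996 matches the eigenvalue product -30.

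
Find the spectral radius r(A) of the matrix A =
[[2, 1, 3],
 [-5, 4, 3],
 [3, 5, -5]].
r(A) ≈ 7.6794

The eigenvalues of A are the roots of its characteristic polynomial. With M = A (coefficients from the trace, the sum of principal 2x2 minors, and det A):
  p(λ) = det(λ I - M) = λ^3 - λ^2 - 41λ + 197.
No integer candidate from the rational root theorem (±divisors of 197) is a root, so the roots are irrational. The cubic discriminant is Δ = -624304 < 0, so there is one real root and a complex-conjugate pair. p(-8) = -51 and p(-7) = 92 have opposite signs, so a root lies in (-8, -7); Newton's method refines it to λ ≈ -7.6794. Dividing out (λ - (-7.6794)) leaves approximately λ^2 - 8.6794λ + 25.653. For λ^2 - 8.6794λ + 25.653 the discriminant is -27.2795. It is negative, so the remaining roots are the complex-conjugate pair λ ≈ 4.3397 ± 2.6115i. Their product equals the constant term, so |λ|^2 ≈ 25.653 and |λ| ≈ 5.0649.
Thus the eigenvalues (to 4 decimals) are -7.6794 (modulus 7.6794); 4.3397 ± 2.6115i (modulus 5.0649). The spectral radius is the largest modulus: r(A) ≈ 7.6794. (Cross-check: r(A) ≤ ||A||_2 ≈ 8.1206; equality holds whenever A is normal, though it can also hold for some non-normal A.)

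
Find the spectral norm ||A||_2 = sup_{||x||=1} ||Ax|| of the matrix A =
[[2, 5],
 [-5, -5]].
||A||_2 = sqrt((79 + sqrt(5341))/2) ≈ 8.7202 (= sqrt(largest eigenvalue of A^T A))

||A||_2 = sigma_max(A) = sqrt(lambda_max(A^T A)). Form the symmetric matrix M = A^T A =
[[29, 35],
 [35, 50]].
Its characteristic polynomial (trace, determinant of M give the coefficients) is
  p(λ) = det(λ I - M) = λ^2 - 79λ + 225.
For λ^2 - 79λ + 225 the discriminant is 5341. It is nonnegative but not a perfect square, so the roots are real and irrational: λ = (79 ± sqrt(5341))/2 ≈ 76.0411, 2.9589.
So the eigenvalues of A^T A are ≈ 2.9589, 76.0411 (all ≥ 0, as they must be for A^T A). The largest is λ_max = (79 + sqrt(5341))/2 ≈ 76.0411, hence ||A||_2 = sqrt(λ_max) = sqrt((79 + sqrt(5341))/2) ≈ 8.7202.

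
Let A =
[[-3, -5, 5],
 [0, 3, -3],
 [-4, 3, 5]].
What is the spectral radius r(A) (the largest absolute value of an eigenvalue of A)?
r(A) ≈ 5.8896

The eigenvalues of A are the roots of its characteristic polynomial. With M = A (coefficients from the trace, the sum of principal 2x2 minors, and det A):
  p(λ) = det(λ I - M) = λ^3 - 5λ^2 + 20λ + 72.
No integer candidate from the rational root theorem (±divisors of 72) is a root, so the roots are irrational. The cubic discriminant is Δ = -255568 < 0, so there is one real root and a complex-conjugate pair. p(-3) = -60 and p(-2) = 4 have opposite signs, so a root lies in (-3, -2); Newton's method refines it to λ ≈ -2.0757. Dividing out (λ - (-2.0757)) leaves approximately λ^2 - 7.0757λ + 34.6871. For λ^2 - 7.0757λ + 34.6871 the discriminant is -88.6826. It is negative, so the remaining roots are the complex-conjugate pair λ ≈ 3.5379 ± 4.7086i. Their product equals the constant term, so |λ|^2 ≈ 34.6871 and |λ| ≈ 5.8896.
Thus the eigenvalues (to 4 decimals) are -2.0757 (modulus 2.0757); 3.5379 ± 4.7086i (modulus 5.8896). The spectral radius is the largest modulus: r(A) ≈ 5.8896. (Cross-check: r(A) ≤ ||A||_2 ≈ 9.3797; equality holds whenever A is normal, though it can also hold for some non-normal A.)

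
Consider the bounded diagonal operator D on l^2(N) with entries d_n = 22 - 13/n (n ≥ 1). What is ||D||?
||D|| = 22

For a diagonal operator on l^2 with entries d_n, ||D|| = sup_n |d_n|. Here d_1 = 9, d_2 = 31/2, ..., and d_n = 22 - 13/n increases monotonically toward 22. All terms lie in [9, 22), so |d_n| = d_n and the supremum is the limit 22, which is not attained by any individual d_n. Hence ||D|| = 22.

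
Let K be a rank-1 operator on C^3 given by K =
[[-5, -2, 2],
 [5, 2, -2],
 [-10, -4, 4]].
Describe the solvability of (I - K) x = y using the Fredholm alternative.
(I - K) is singular (det(I - K) = 0, i.e. 1 ∈ sigma(K)). (I - K) x = y is solvable iff y ⊥ ker((I - K)^*) = span{(-5, -2, 2)}, i.e. iff -5y_1 - 2y_2 + 2y_3 = 0. When solvable, the solutions are x = y + c·(1, -1, 2), c arbitrary (ker(I - K) = span{(1, -1, 2)}, dimension 1).

K has rank 1, so it is an outer product K = u v^T: every row of K is a multiple of one row vector. Reading off the entries, u = (1, -1, 2) and v = (-5, -2, 2) (row i of K equals u_i·v^T). A rank-one matrix u v^T satisfies K u = u (v·u) and kills the (2)-dimensional subspace v^⊥, so its characteristic polynomial is lambda^2 (lambda - v·u) with v·u = tr K = 1. Hence the eigenvalues of I - K are 1 (multiplicity 2) and 1 - (1) = 0, so det(I - K) = 0. (Direct check: I - K =
[[6, 2, -2],
 [-5, -1, 2],
 [10, 4, -3]]
has determinant 0.) So 1 is an eigenvalue of K and (I - K) is not invertible. The finite-dimensional Fredholm alternative says: either (I - K) is invertible, or ker(I - K) ≠ {0} and then range(I - K) = ker((I - K)^*)^⊥, with dim ker(I - K) = dim ker((I - K)^*). We are in the second case, so we need both kernels. Kernel of I - K: (I - K) u = u - u (v·u) = u - u = 0, so ker(I - K) = span{u} = span{(1, -1, 2)} (it is exactly 1-dimensional because rank(I - K) = 2). Kernel of the adjoint: K is real, so (I - K)^* = I - K^T = I - v u^T, and (I - v u^T) v = v - v (u·v) = 0; hence ker((I - K)^*) = span{v} = span{(-5, -2, 2)}. Therefore (I - K) x = y is solvable iff <y, v> = 0, i.e. iff -5y_1 - 2y_2 + 2y_3 = 0. When this holds, K y = u (v·y) = 0, so (I - K) y = y and x = y is a particular solution; the full solution set is the line x = y + c·u = y + c·(1, -1, 2), c ∈ C.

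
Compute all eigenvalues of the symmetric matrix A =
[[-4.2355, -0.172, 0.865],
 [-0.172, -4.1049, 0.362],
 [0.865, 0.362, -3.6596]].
sigma(A) ≈ {-5, -4, -3}

A is real symmetric, so its spectrum consists of real eigenvalues. Expanding the characteristic polynomial of the displayed matrix gives
  det(λ I - A) = p(λ) = λ^3 + (12)λ^2 + (47)λ + (60).
Solving p(λ) = 0 yields eigenvalues ≈ -5, -4, -3. (A is shown rounded to 4 decimals, so these recover the underlying integer eigenvalues to within that precision.)
Verification: the trace of A = -12 equals the sum of eigenvalues -12, and det(A) ≈ -59.9999 matches the eigenvalue product -60.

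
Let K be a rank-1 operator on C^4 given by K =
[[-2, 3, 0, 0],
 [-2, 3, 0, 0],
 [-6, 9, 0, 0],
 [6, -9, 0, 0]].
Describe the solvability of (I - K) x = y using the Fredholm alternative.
(I - K) is singular (det(I - K) = 0, i.e. 1 ∈ sigma(K)). (I - K) x = y is solvable iff y ⊥ ker((I - K)^*) = span{(-2, 3, 0, 0)}, i.e. iff -2y_1 + 3y_2 = 0. When solvable, the solutions are x = y + c·(1, 1, 3, -3), c arbitrary (ker(I - K) = span{(1, 1, 3, -3)}, dimension 1).

K has rank 1, so it is an outer product K = u v^T: every row of K is a multiple of one row vector. Reading off the entries, u = (1, 1, 3, -3) and v = (-2, 3, 0, 0) (row i of K equals u_i·v^T). A rank-one matrix u v^T satisfies K u = u (v·u) and kills the (3)-dimensional subspace v^⊥, so its characteristic polynomial is lambda^3 (lambda - v·u) with v·u = tr K = 1. Hence the eigenvalues of I - K are 1 (multiplicity 3) and 1 - (1) = 0, so det(I - K) = 0. (Direct check: I - K =
[[3, -3, 0, 0],
 [2, -2, 0, 0],
 [6, -9, 1, 0],
 [-6, 9, 0, 1]]
has determinant 0.) So 1 is an eigenvalue of K and (I - K) is not invertible. The finite-dimensional Fredholm alternative says: either (I - K) is invertible, or ker(I - K) ≠ {0} and then range(I - K) = ker((I - K)^*)^⊥, with dim ker(I - K) = dim ker((I - K)^*). We are in the second case, so we need both kernels. Kernel of I - K: (I - K) u = u - u (v·u) = u - u = 0, so ker(I - K) = span{u} = span{(1, 1, 3, -3)} (it is exactly 1-dimensional because rank(I - K) = 3). Kernel of the adjoint: K is real, so (I - K)^* = I - K^T = I - v u^T, and (I - v u^T) v = v - v (u·v) = 0; hence ker((I - K)^*) = span{v} = span{(-2, 3, 0, 0)}. Therefore (I - K) x = y is solvable iff <y, v> = 0, i.e. iff -2y_1 + 3y_2 = 0. When this holds, K y = u (v·y) = 0, so (I - K) y = y and x = y is a particular solution; the full solution set is the line x = y + c·u = y + c·(1, 1, 3, -3), c ∈ C.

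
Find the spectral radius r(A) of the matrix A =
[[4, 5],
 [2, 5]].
r(A) = (9 + sqrt(41))/2 ≈ 7.7016

The eigenvalues of A are the roots of its characteristic polynomial. With M = A (coefficients from the trace and determinant):
  p(λ) = det(λ I - M) = λ^2 - 9λ + 10.
For λ^2 - 9λ + 10 the discriminant is 41. It is nonnegative but not a perfect square, so the roots are real and irrational: λ = (9 ± sqrt(41))/2 ≈ 7.7016, 1.2984.
Thus the eigenvalues (to 4 decimals) are 7.7016 (modulus 7.7016); 1.2984 (modulus 1.2984). The spectral radius is the largest modulus: r(A) = (9 + sqrt(41))/2 ≈ 7.7016. (Cross-check: r(A) ≤ ||A||_2 ≈ 8.279; equality holds whenever A is normal, though it can also hold for some non-normal A.)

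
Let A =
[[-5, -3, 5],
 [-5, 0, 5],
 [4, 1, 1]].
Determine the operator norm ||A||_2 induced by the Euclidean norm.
||A||_2 ≈ 10.5175 (= sqrt(largest eigenvalue of A^T A))

||A||_2 = sigma_max(A) = sqrt(lambda_max(A^T A)). Form the symmetric matrix M = A^T A =
[[66, 19, -46],
 [19, 10, -14],
 [-46, -14, 51]].
Its characteristic polynomial (trace, sum of principal 2x2 minors, determinant of M give the coefficients) is
  p(λ) = det(λ I - M) = λ^3 - 127λ^2 + 1863λ - 5625.
No integer candidate from the rational root theorem (±divisors of 5625) is a root, so the roots are irrational. The cubic discriminant is Δ = 7128799488 > 0, so there are three distinct real roots. p(4) = -141 and p(5) = 640 have opposite signs, so a root lies in (4, 5); Newton's method refines it to λ ≈ 4.1609. p(12) = 171 and p(13) = -672 have opposite signs, so a root lies in (12, 13); Newton's method refines it to λ ≈ 12.2212. p(110) = -6395 and p(111) = 4032 have opposite signs, so a root lies in (110, 111); Newton's method refines it to λ ≈ 110.6179. Check (Vieta): the three roots sum to 127, matching tr M = 127.
So the eigenvalues of A^T A are ≈ 4.1609, 12.2212, 110.6179 (all ≥ 0, as they must be for A^T A). The largest is λ_max ≈ 110.6179, hence ||A||_2 = sqrt(λ_max) ≈ 10.5175.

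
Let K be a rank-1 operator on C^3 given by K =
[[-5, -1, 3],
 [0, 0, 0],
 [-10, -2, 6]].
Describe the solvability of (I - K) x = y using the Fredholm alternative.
(I - K) is singular (det(I - K) = 0, i.e. 1 ∈ sigma(K)). (I - K) x = y is solvable iff y ⊥ ker((I - K)^*) = span{(-5, -1, 3)}, i.e. iff -5y_1 - y_2 + 3y_3 = 0. When solvable, the solutions are x = y + c·(1, 0, 2), c arbitrary (ker(I - K) = span{(1, 0, 2)}, dimension 1).

K has rank 1, so it is an outer product K = u v^T: every row of K is a multiple of one row vector. Reading off the entries, u = (1, 0, 2) and v = (-5, -1, 3) (row i of K equals u_i·v^T). A rank-one matrix u v^T satisfies K u = u (v·u) and kills the (2)-dimensional subspace v^⊥, so its characteristic polynomial is lambda^2 (lambda - v·u) with v·u = tr K = 1. Hence the eigenvalues of I - K are 1 (multiplicity 2) and 1 - (1) = 0, so det(I - K) = 0. (Direct check: I - K =
[[6, 1, -3],
 [0, 1, 0],
 [10, 2, -5]]
has determinant 0.) So 1 is an eigenvalue of K and (I - K) is not invertible. The finite-dimensional Fredholm alternative says: either (I - K) is invertible, or ker(I - K) ≠ {0} and then range(I - K) = ker((I - K)^*)^⊥, with dim ker(I - K) = dim ker((I - K)^*). We are in the second case, so we need both kernels. Kernel of I - K: (I - K) u = u - u (v·u) = u - u = 0, so ker(I - K) = span{u} = span{(1, 0, 2)} (it is exactly 1-dimensional because rank(I - K) = 2). Kernel of the adjoint: K is real, so (I - K)^* = I - K^T = I - v u^T, and (I - v u^T) v = v - v (u·v) = 0; hence ker((I - K)^*) = span{v} = span{(-5, -1, 3)}. Therefore (I - K) x = y is solvable iff <y, v> = 0, i.e. iff -5y_1 - y_2 + 3y_3 = 0. When this holds, K y = u (v·y) = 0, so (I - K) y = y and x = y is a particular solution; the full solution set is the line x = y + c·u = y + c·(1, 0, 2), c ∈ C.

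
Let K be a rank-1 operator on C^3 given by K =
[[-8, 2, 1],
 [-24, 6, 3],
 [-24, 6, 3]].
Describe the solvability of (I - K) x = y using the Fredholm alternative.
(I - K) is singular (det(I - K) = 0, i.e. 1 ∈ sigma(K)). (I - K) x = y is solvable iff y ⊥ ker((I - K)^*) = span{(-8, 2, 1)}, i.e. iff -8y_1 + 2y_2 + y_3 = 0. When solvable, the solutions are x = y + c·(1, 3, 3), c arbitrary (ker(I - K) = span{(1, 3, 3)}, dimension 1).

K has rank 1, so it is an outer product K = u v^T: every row of K is a multiple of one row vector. Reading off the entries, u = (1, 3, 3) and v = (-8, 2, 1) (row i of K equals u_i·v^T). A rank-one matrix u v^T satisfies K u = u (v·u) and kills the (2)-dimensional subspace v^⊥, so its characteristic polynomial is lambda^2 (lambda - v·u) with v·u = tr K = 1. Hence the eigenvalues of I - K are 1 (multiplicity 2) and 1 - (1) = 0, so det(I - K) = 0. (Direct check: I - K =
[[9, -2, -1],
 [24, -5, -3],
 [24, -6, -2]]
has determinant 0.) So 1 is an eigenvalue of K and (I - K) is not invertible. The finite-dimensional Fredholm alternative says: either (I - K) is invertible, or ker(I - K) ≠ {0} and then range(I - K) = ker((I - K)^*)^⊥, with dim ker(I - K) = dim ker((I - K)^*). We are in the second case, so we need both kernels. Kernel of I - K: (I - K) u = u - u (v·u) = u - u = 0, so ker(I - K) = span{u} = span{(1, 3, 3)} (it is exactly 1-dimensional because rank(I - K) = 2). Kernel of the adjoint: K is real, so (I - K)^* = I - K^T = I - v u^T, and (I - v u^T) v = v - v (u·v) = 0; hence ker((I - K)^*) = span{v} = span{(-8, 2, 1)}. Therefore (I - K) x = y is solvable iff <y, v> = 0, i.e. iff -8y_1 + 2y_2 + y_3 = 0. When this holds, K y = u (v·y) = 0, so (I - K) y = y and x = y is a particular solution; the full solution set is the line x = y + c·u = y + c·(1, 3, 3), c ∈ C.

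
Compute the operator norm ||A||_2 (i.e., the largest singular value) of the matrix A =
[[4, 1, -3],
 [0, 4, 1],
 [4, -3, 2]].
||A||_2 ≈ 6.1281 (= sqrt(largest eigenvalue of A^T A))

||A||_2 = sigma_max(A) = sqrt(lambda_max(A^T A)). Form the symmetric matrix M = A^T A =
[[32, -8, -4],
 [-8, 26, -5],
 [-4, -5, 14]].
Its characteristic polynomial (trace, sum of principal 2x2 minors, determinant of M give the coefficients) is
  p(λ) = det(λ I - M) = λ^3 - 72λ^2 + 1539λ - 9216.
No integer candidate from the rational root theorem (±divisors of 9216) is a root, so the roots are irrational. The cubic discriminant is Δ = 26865108 > 0, so there are three distinct real roots. p(10) = -26 and p(11) = 332 have opposite signs, so a root lies in (10, 11); Newton's method refines it to λ ≈ 10.0656. p(24) = 72 and p(25) = -116 have opposite signs, so a root lies in (24, 25); Newton's method refines it to λ ≈ 24.3812. p(37) = -188 and p(38) = 170 have opposite signs, so a root lies in (37, 38); Newton's method refines it to λ ≈ 37.5531. Check (Vieta): the three roots sum to 72, matching tr M = 72.
So the eigenvalues of A^T A are ≈ 10.0656, 24.3812, 37.5531 (all ≥ 0, as they must be for A^T A). The largest is λ_max ≈ 37.5531, hence ||A||_2 = sqrt(λ_max) ≈ 6.1281.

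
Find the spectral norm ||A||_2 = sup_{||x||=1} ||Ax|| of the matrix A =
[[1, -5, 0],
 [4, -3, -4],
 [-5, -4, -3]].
||A||_2 ≈ 8.0464 (= sqrt(largest eigenvalue of A^T A))

||A||_2 = sigma_max(A) = sqrt(lambda_max(A^T A)). Form the symmetric matrix M = A^T A =
[[42, 3, -1],
 [3, 50, 24],
 [-1, 24, 25]].
Its characteristic polynomial (trace, sum of principal 2x2 minors, determinant of M give the coefficients) is
  p(λ) = det(λ I - M) = λ^3 - 117λ^2 + 3814λ - 27889.
No integer candidate from the rational root theorem (±divisors of 27889) is a root, so the roots are irrational. The cubic discriminant is Δ = 1547812049 > 0, so there are three distinct real roots. p(10) = -449 and p(11) = 1239 have opposite signs, so a root lies in (10, 11); Newton's method refines it to λ ≈ 10.2563. p(41) = 729 and p(42) = -1 have opposite signs, so a root lies in (41, 42); Newton's method refines it to λ ≈ 41.9986. p(64) = -881 and p(65) = 321 have opposite signs, so a root lies in (64, 65); Newton's method refines it to λ ≈ 64.7451. Check (Vieta): the three roots sum to 117, matching tr M = 117.
So the eigenvalues of A^T A are ≈ 10.2563, 41.9986, 64.7451 (all ≥ 0, as they must be for A^T A). The largest is λ_max ≈ 64.7451, hence ||A||_2 = sqrt(λ_max) ≈ 8.0464.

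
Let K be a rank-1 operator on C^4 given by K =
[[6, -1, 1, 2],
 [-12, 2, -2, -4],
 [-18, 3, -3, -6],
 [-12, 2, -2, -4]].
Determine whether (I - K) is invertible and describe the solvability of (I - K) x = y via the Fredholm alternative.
(I - K) is singular (det(I - K) = 0, i.e. 1 ∈ sigma(K)). (I - K) x = y is solvable iff y ⊥ ker((I - K)^*) = span{(6, -1, 1, 2)}, i.e. iff 6y_1 - y_2 + y_3 + 2y_4 = 0. When solvable, the solutions are x = y + c·(1, -2, -3, -2), c arbitrary (ker(I - K) = span{(1, -2, -3, -2)}, dimension 1).

K has rank 1, so it is an outer product K = u v^T: every row of K is a multiple of one row vector. Reading off the entries, u = (1, -2, -3, -2) and v = (6, -1, 1, 2) (row i of K equals u_i·v^T). A rank-one matrix u v^T satisfies K u = u (v·u) and kills the (3)-dimensional subspace v^⊥, so its characteristic polynomial is lambda^3 (lambda - v·u) with v·u = tr K = 1. Hence the eigenvalues of I - K are 1 (multiplicity 3) and 1 - (1) = 0, so det(I - K) = 0. (Direct check: I - K =
[[-5, 1, -1, -2],
 [12, -1, 2, 4],
 [18, -3, 4, 6],
 [12, -2, 2, 5]]
has determinant 0.) So 1 is an eigenvalue of K and (I - K) is not invertible. The finite-dimensional Fredholm alternative says: either (I - K) is invertible, or ker(I - K) ≠ {0} and then range(I - K) = ker((I - K)^*)^⊥, with dim ker(I - K) = dim ker((I - K)^*). We are in the second case, so we need both kernels. Kernel of I - K: (I - K) u = u - u (v·u) = u - u = 0, so ker(I - K) = span{u} = span{(1, -2, -3, -2)} (it is exactly 1-dimensional because rank(I - K) = 3). Kernel of the adjoint: K is real, so (I - K)^* = I - K^T = I - v u^T, and (I - v u^T) v = v - v (u·v) = 0; hence ker((I - K)^*) = span{v} = span{(6, -1, 1, 2)}. Therefore (I - K) x = y is solvable iff <y, v> = 0, i.e. iff 6y_1 - y_2 + y_3 + 2y_4 = 0. When this holds, K y = u (v·y) = 0, so (I - K) y = y and x = y is a particular solution; the full solution set is the line x = y + c·u = y + c·(1, -2, -3, -2), c ∈ C.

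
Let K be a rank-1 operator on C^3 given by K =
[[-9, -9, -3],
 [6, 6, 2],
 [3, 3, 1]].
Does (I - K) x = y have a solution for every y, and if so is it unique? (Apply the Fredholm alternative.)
(I - K) is invertible (det(I - K) = 3 ≠ 0), so for every y in C^3 the equation (I - K) x = y has a unique solution.

K has rank 1, so it is an outer product K = u v^T: every row of K is a multiple of one row vector. Reading off the entries, u = (-3, 2, 1) and v = (3, 3, 1) (row i of K equals u_i·v^T). A rank-one matrix u v^T satisfies K u = u (v·u) and kills the (2)-dimensional subspace v^⊥, so its characteristic polynomial is lambda^2 (lambda - v·u) with v·u = tr K = -2. Hence the eigenvalues of I - K are 1 (multiplicity 2) and 1 - (-2) = 3, so det(I - K) = 3. (Direct check: I - K =
[[10, 9, 3],
 [-6, -5, -2],
 [-3, -3, 0]]
has determinant 3.) The finite-dimensional Fredholm alternative says: either (I - K) is invertible, or ker(I - K) ≠ {0} and then range(I - K) = ker((I - K)^*)^⊥, with dim ker(I - K) = dim ker((I - K)^*). Since det(I - K) ≠ 0, 1 is not an eigenvalue of K and ker(I - K) = {0}, so we are in the first case: for every y there is a unique x = (I - K)^(-1) y. Explicitly, by the Sherman–Morrison formula, (I - u v^T)^(-1) = I + u v^T/(1 - v·u), i.e. (I - K)^(-1) = I + K/(3).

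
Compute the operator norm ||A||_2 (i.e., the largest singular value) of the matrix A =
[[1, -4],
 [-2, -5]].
||A||_2 = sqrt((46 + sqrt(1440))/2) ≈ 6.4787 (= sqrt(largest eigenvalue of A^T A))

||A||_2 = sigma_max(A) = sqrt(lambda_max(A^T A)). Form the symmetric matrix M = A^T A =
[[5, 6],
 [6, 41]].
Its characteristic polynomial (trace, determinant of M give the coefficients) is
  p(λ) = det(λ I - M) = λ^2 - 46λ + 169.
For λ^2 - 46λ + 169 the discriminant is 1440. It is nonnegative but not a perfect square, so the roots are real and irrational: λ = (46 ± sqrt(1440))/2 ≈ 41.9737, 4.0263.
So the eigenvalues of A^T A are ≈ 4.0263, 41.9737 (all ≥ 0, as they must be for A^T A). The largest is λ_max = (46 + sqrt(1440))/2 ≈ 41.9737, hence ||A||_2 = sqrt(λ_max) = sqrt((46 + sqrt(1440))/2) ≈ 6.4787.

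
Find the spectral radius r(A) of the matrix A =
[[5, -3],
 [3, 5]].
r(A) = sqrt(34) ≈ 5.831

The eigenvalues of A are the roots of its characteristic polynomial. With M = A (coefficients from the trace and determinant):
  p(λ) = det(λ I - M) = λ^2 - 10λ + 34.
For λ^2 - 10λ + 34 the discriminant is -36. It is negative, so the roots are the complex-conjugate pair λ = 5 ± (sqrt(36)/2) i ≈ 5 ± 3i. For a conjugate pair the product of the roots equals the constant term, so |λ|^2 = 34 and |λ| = sqrt(34) ≈ 5.831.
Thus the eigenvalues (to 4 decimals) are 5 ± 3i (modulus 5.831). The spectral radius is the largest modulus: r(A) = sqrt(34) ≈ 5.831. (Cross-check: r(A) ≤ ||A||_2 ≈ 5.831; equality holds whenever A is normal, though it can also hold for some non-normal A.)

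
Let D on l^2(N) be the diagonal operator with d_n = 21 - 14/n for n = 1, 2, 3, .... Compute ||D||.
||D|| = 21

For a diagonal operator on l^2 with entries d_n, ||D|| = sup_n |d_n|. Here d_1 = 7, d_2 = 14, ..., and d_n = 21 - 14/n increases monotonically toward 21. All terms lie in [7, 21), so |d_n| = d_n and the supremum is the limit 21, which is not attained by any individual d_n. Hence ||D|| = 21.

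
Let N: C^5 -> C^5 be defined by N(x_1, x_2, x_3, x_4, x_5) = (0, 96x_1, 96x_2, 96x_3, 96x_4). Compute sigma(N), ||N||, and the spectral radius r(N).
sigma(N) = {0}; ||N|| = 96; r(N) = 0. (N is nilpotent with N^5 = 0.)

On C^5, N is a strictly lower-triangular matrix with 96 on the subdiagonal and zeros elsewhere, so its characteristic polynomial is lambda^5 and every eigenvalue is 0: sigma(N) = {0}. For the operator norm, N e_i = 96e_{i+1} for i = 1, ..., 4 and N e_5 = 0, so the singular values of N are 96 (with multiplicity 4) and 0; hence ||N|| = 96. The spectral radius r(N) = max|lambda| = 0. Note ||N|| > r(N) — characteristic of non-normal nilpotent operators. Indeed N^5 = 0.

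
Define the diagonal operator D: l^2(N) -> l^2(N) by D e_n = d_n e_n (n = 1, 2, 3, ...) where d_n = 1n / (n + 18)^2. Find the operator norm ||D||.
||D|| = 1/72 (attained at n = 18)

For D diagonal, ||D|| = sup_n |d_n|. Treat f(x) = 1x / (x + 18)^2 for real x > 0. By the quotient rule, f'(x) = 1(18 - x)/(x + 18)^3, which is positive for x < 18 and negative for x > 18. So f has a unique maximum at x = 18, and since 18 is a positive integer, the supremum over n ≥ 1 is attained at n = 18: d_18 = 1·18/(18 + 18)^2 = 1·18/1296 = 1/72. Hence ||D|| = 1/72.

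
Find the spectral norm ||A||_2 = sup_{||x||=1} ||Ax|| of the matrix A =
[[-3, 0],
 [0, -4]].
||A||_2 = 4 (= sqrt(largest eigenvalue of A^T A))

||A||_2 = sigma_max(A) = sqrt(lambda_max(A^T A)). Form the symmetric matrix M = A^T A =
[[9, 0],
 [0, 16]].
Its characteristic polynomial (trace, determinant of M give the coefficients) is
  p(λ) = det(λ I - M) = λ^2 - 25λ + 144.
For λ^2 - 25λ + 144 the discriminant is 49. It is a perfect square (7^2), so the roots are rational: λ = (25 ± 7)/2 = 16, 9.
So the eigenvalues of A^T A are ≈ 9, 16 (all ≥ 0, as they must be for A^T A). The largest is λ_max = 16, hence ||A||_2 = sqrt(λ_max) = 4.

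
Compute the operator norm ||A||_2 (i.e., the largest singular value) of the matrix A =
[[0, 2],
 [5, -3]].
||A||_2 = sqrt((38 + sqrt(1044))/2) ≈ 5.9292 (= sqrt(largest eigenvalue of A^T A))

||A||_2 = sigma_max(A) = sqrt(lambda_max(A^T A)). Form the symmetric matrix M = A^T A =
[[25, -15],
 [-15, 13]].
Its characteristic polynomial (trace, determinant of M give the coefficients) is
  p(λ) = det(λ I - M) = λ^2 - 38λ + 100.
For λ^2 - 38λ + 100 the discriminant is 1044. It is nonnegative but not a perfect square, so the roots are real and irrational: λ = (38 ± sqrt(1044))/2 ≈ 35.1555, 2.8445.
So the eigenvalues of A^T A are ≈ 2.8445, 35.1555 (all ≥ 0, as they must be for A^T A). The largest is λ_max = (38 + sqrt(1044))/2 ≈ 35.1555, hence ||A||_2 = sqrt(λ_max) = sqrt((38 + sqrt(1044))/2) ≈ 5.9292.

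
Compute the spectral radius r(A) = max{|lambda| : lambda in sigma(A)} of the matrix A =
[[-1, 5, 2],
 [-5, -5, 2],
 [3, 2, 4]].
r(A) ≈ 5.6723

The eigenvalues of A are the roots of its characteristic polynomial. With M = A (coefficients from the trace, the sum of principal 2x2 minors, and det A):
  p(λ) = det(λ I - M) = λ^3 + 2λ^2 - 4λ - 164.
No integer candidate from the rational root theorem (±divisors of 164) is a root, so the roots are irrational. The cubic discriminant is Δ = -697008 < 0, so there is one real root and a complex-conjugate pair. p(5) = -9 and p(6) = 100 have opposite signs, so a root lies in (5, 6); Newton's method refines it to λ ≈ 5.0971. Dividing out (λ - (5.0971)) leaves approximately λ^2 + 7.0971λ + 32.175. For λ^2 + 7.0971λ + 32.175 the discriminant is -78.3307. It is negative, so the remaining roots are the complex-conjugate pair λ ≈ -3.5486 ± 4.4252i. Their product equals the constant term, so |λ|^2 ≈ 32.175 and |λ| ≈ 5.6723.
Thus the eigenvalues (to 4 decimals) are 5.0971 (modulus 5.0971); -3.5486 ± 4.4252i (modulus 5.6723). The spectral radius is the largest modulus: r(A) ≈ 5.6723. (Cross-check: r(A) ≤ ||A||_2 ≈ 8.5477; equality holds whenever A is normal, though it can also hold for some non-normal A.)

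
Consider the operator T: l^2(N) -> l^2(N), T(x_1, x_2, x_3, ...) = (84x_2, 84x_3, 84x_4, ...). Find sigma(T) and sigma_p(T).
sigma(T) = closed disk {z in C : |z| ≤ 84}; sigma_p(T) = open disk {z in C : |z| < 84}

Note T = 84·V where V is the unit left shift (V x)_k = x_{k+1}; so sigma(T) = 84·sigma(V) and ||T|| = 84||V||. ||T x||^2 = 7056sum_{k≥2} |x_k|^2 ≤ 7056||x||^2, with equality on {x : x_1 = 0}, so ||T|| = 84. For any lambda with |lambda| < 84, set r = lambda/84 (|r| < 1); the vector x = (1, r, r^2, ...) is in l^2 and satisfies T x = 84(r, r^2, ...) = lambda x, so lambda is an eigenvalue. On the boundary |lambda| = 84 the geometric series diverges, so no l^2 eigenvector exists, but these lambda lie in the approximate point spectrum. Hence sigma(T) is the closed disk of radius 84 and sigma_p(T) is the open disk.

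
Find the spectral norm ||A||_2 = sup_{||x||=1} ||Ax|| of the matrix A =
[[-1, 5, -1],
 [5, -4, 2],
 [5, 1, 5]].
||A||_2 ≈ 9.358 (= sqrt(largest eigenvalue of A^T A))

||A||_2 = sigma_max(A) = sqrt(lambda_max(A^T A)). Form the symmetric matrix M = A^T A =
[[51, -20, 36],
 [-20, 42, -8],
 [36, -8, 30]].
Its characteristic polynomial (trace, sum of principal 2x2 minors, determinant of M give the coefficients) is
  p(λ) = det(λ I - M) = λ^3 - 123λ^2 + 3172λ - 6084.
No integer candidate from the rational root theorem (±divisors of 6084) is a root, so the roots are irrational. The cubic discriminant is Δ = 21001624592 > 0, so there are three distinct real roots. p(2) = -224 and p(3) = 2352 have opposite signs, so a root lies in (2, 3); Newton's method refines it to λ ≈ 2.0835. p(33) = 582 and p(34) = -1120 have opposite signs, so a root lies in (33, 34); Newton's method refines it to λ ≈ 33.345. p(87) = -2604 and p(88) = 2012 have opposite signs, so a root lies in (87, 88); Newton's method refines it to λ ≈ 87.5715. Check (Vieta): the three roots sum to 123, matching tr M = 123.
So the eigenvalues of A^T A are ≈ 2.0835, 33.345, 87.5715 (all ≥ 0, as they must be for A^T A). The largest is λ_max ≈ 87.5715, hence ||A||_2 = sqrt(λ_max) ≈ 9.358.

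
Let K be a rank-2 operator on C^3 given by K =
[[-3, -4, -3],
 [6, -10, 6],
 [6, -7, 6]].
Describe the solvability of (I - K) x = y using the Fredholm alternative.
(I - K) is invertible (det(I - K) = 44 ≠ 0), so for every y in C^3 the equation (I - K) x = y has a unique solution.

K has rank 2 and factors as K = U V^T = u1 v1^T + u2 v2^T with u1 = (-2, -2, -1), v1 = (0, 3, 0), u2 = (1, -2, -2), v2 = (-3, 2, -3) (multiplying out reproduces the displayed K). The nonzero eigenvalues of U V^T coincide with those of the 2 x 2 matrix G = V^T U = [[v1·u1, v1·u2], [v2·u1, v2·u2]] = [[-6, -6], [5, -1]], and by the Sylvester determinant identity det(I_3 - U V^T) = det(I_2 - V^T U) = det([[7, 6], [-5, 2]]) = (7)(2) - (6)(-5) = 44. (Direct check: I - K =
[[4, 4, 3],
 [-6, 11, -6],
 [-6, 7, -5]]
has determinant 44.) The finite-dimensional Fredholm alternative says: either (I - K) is invertible, or ker(I - K) ≠ {0} and then range(I - K) = ker((I - K)^*)^⊥, with dim ker(I - K) = dim ker((I - K)^*). Since det(I - K) ≠ 0, 1 is not an eigenvalue of K and ker(I - K) = {0}, so we are in the first case: for every y there is a unique x = (I - K)^(-1) y. (Explicitly, by the Woodbury identity, (I - U V^T)^(-1) = I + U (I_2 - G)^(-1) V^T.)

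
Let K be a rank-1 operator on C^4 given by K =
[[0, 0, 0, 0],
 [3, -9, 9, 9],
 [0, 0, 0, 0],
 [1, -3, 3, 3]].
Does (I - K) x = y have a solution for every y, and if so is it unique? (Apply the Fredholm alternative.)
(I - K) is invertible (det(I - K) = 7 ≠ 0), so for every y in C^4 the equation (I - K) x = y has a unique solution.

K has rank 1, so it is an outer product K = u v^T: every row of K is a multiple of one row vector. Reading off the entries, u = (0, -3, 0, -1) and v = (-1, 3, -3, -3) (row i of K equals u_i·v^T). A rank-one matrix u v^T satisfies K u = u (v·u) and kills the (3)-dimensional subspace v^⊥, so its characteristic polynomial is lambda^3 (lambda - v·u) with v·u = tr K = -6. Hence the eigenvalues of I - K are 1 (multiplicity 3) and 1 - (-6) = 7, so det(I - K) = 7. (Direct check: I - K =
[[1, 0, 0, 0],
 [-3, 10, -9, -9],
 [0, 0, 1, 0],
 [-1, 3, -3, -2]]
has determinant 7.) The finite-dimensional Fredholm alternative says: either (I - K) is invertible, or ker(I - K) ≠ {0} and then range(I - K) = ker((I - K)^*)^⊥, with dim ker(I - K) = dim ker((I - K)^*). Since det(I - K) ≠ 0, 1 is not an eigenvalue of K and ker(I - K) = {0}, so we are in the first case: for every y there is a unique x = (I - K)^(-1) y. Explicitly, by the Sherman–Morrison formula, (I - u v^T)^(-1) = I + u v^T/(1 - v·u), i.e. (I - K)^(-1) = I + K/(7).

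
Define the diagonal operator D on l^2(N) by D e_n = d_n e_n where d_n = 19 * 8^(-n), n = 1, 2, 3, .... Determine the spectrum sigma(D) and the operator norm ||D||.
sigma(D) = {19 * 8^(-n) : n ≥ 1} ∪ {0}; ||D|| = 19/8

A bounded diagonal operator on l^2 with diagonal entries d_n has spectrum equal to the closure of {d_n : n ≥ 1}: every d_n is an eigenvalue (with eigenvector e_n), so {d_n} ⊂ sigma(D); the spectrum is closed, so its closure is too; and for lambda not in the closure, (D - lambda I) has bounded inverse (the diagonal entries 1/(d_n - lambda) are bounded). For our sequence d_n = 19 * 8^(-n), n = 1, 2, 3, ...:
  - {d_n} = {19 * 8^(-n) : n ≥ 1}; the only limit point is 0
  - closure = {19 * 8^(-n) : n ≥ 1} ∪ {0}
For the norm: a diagonal operator has ||D|| = sup_n |d_n|. Here d_n = 19 * 8^(-n) is positive and decreasing, so sup_n |d_n| = d_1 = 19/8. So ||D|| = 19/8.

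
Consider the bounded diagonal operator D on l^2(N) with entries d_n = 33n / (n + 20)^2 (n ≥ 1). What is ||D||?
||D|| = 33/80 (attained at n = 20)

For D diagonal, ||D|| = sup_n |d_n|. Treat f(x) = 33x / (x + 20)^2 for real x > 0. By the quotient rule, f'(x) = 33(20 - x)/(x + 20)^3, which is positive for x < 20 and negative for x > 20. So f has a unique maximum at x = 20, and since 20 is a positive integer, the supremum over n ≥ 1 is attained at n = 20: d_20 = 33·20/(20 + 20)^2 = 33·20/1600 = 33/80. Hence ||D|| = 33/80.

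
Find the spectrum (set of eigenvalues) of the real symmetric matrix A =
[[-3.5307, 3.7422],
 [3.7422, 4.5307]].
sigma(A) ≈ {-5, 6}

A is real symmetric, so its spectrum consists of real eigenvalues. Expanding the characteristic polynomial of the displayed matrix gives
  det(λ I - A) = p(λ) = λ^2 + (-1)λ + (-30).
Solving p(λ) = 0 yields eigenvalues ≈ -5, 6. (A is shown rounded to 4 decimals, so these recover the underlying integer eigenvalues to within that precision.)
Verification: the trace of A = 1 equals the sum of eigenvalues 1, and det(A) ≈ -30.0006 matches the eigenvalue product -30.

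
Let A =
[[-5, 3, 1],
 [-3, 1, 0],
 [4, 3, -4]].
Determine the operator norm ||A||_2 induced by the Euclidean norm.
||A||_2 ≈ 7.7628 (= sqrt(largest eigenvalue of A^T A))

||A||_2 = sigma_max(A) = sqrt(lambda_max(A^T A)). Form the symmetric matrix M = A^T A =
[[50, -6, -21],
 [-6, 19, -9],
 [-21, -9, 17]].
Its characteristic polynomial (trace, sum of principal 2x2 minors, determinant of M give the coefficients) is
  p(λ) = det(λ I - M) = λ^3 - 86λ^2 + 1565λ - 841.
No integer candidate from the rational root theorem (±divisors of 841) is a root, so the roots are irrational. The cubic discriminant is Δ = 2660954049 > 0, so there are three distinct real roots. p(0) = -841 and p(1) = 639 have opposite signs, so a root lies in (0, 1); Newton's method refines it to λ ≈ 0.5541. p(25) = 159 and p(26) = -711 have opposite signs, so a root lies in (25, 26); Newton's method refines it to λ ≈ 25.1845. p(60) = -541 and p(61) = 1599 have opposite signs, so a root lies in (60, 61); Newton's method refines it to λ ≈ 60.2614. Check (Vieta): the three roots sum to 86, matching tr M = 86.
So the eigenvalues of A^T A are ≈ 0.5541, 25.1845, 60.2614 (all ≥ 0, as they must be for A^T A). The largest is λ_max ≈ 60.2614, hence ||A||_2 = sqrt(λ_max) ≈ 7.7628.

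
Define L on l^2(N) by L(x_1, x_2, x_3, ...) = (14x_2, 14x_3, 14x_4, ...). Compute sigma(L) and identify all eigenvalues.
sigma(L) = closed disk {z in C : |z| ≤ 14}; sigma_p(L) = open disk {z in C : |z| < 14}

Note L = 14·V where V is the unit left shift (V x)_k = x_{k+1}; so sigma(L) = 14·sigma(V) and ||L|| = 14||V||. ||L x||^2 = 196sum_{k≥2} |x_k|^2 ≤ 196||x||^2, with equality on {x : x_1 = 0}, so ||L|| = 14. For any lambda with |lambda| < 14, set r = lambda/14 (|r| < 1); the vector x = (1, r, r^2, ...) is in l^2 and satisfies L x = 14(r, r^2, ...) = lambda x, so lambda is an eigenvalue. On the boundary |lambda| = 14 the geometric series diverges, so no l^2 eigenvector exists, but these lambda lie in the approximate point spectrum. Hence sigma(L) is the closed disk of radius 14 and sigma_p(L) is the open disk.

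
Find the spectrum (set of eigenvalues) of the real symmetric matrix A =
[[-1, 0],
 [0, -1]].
sigma(A) ≈ {-1} (-1 with multiplicity 2)

A is real symmetric, so its spectrum consists of real eigenvalues. Expanding the characteristic polynomial of the displayed matrix gives
  det(λ I - A) = p(λ) = λ^2 + (2)λ + (1).
Solving p(λ) = 0 yields eigenvalues ≈ -1, -1. (A is shown rounded to 4 decimals, so these recover the underlying integer eigenvalues to within that precision.)
Verification: the trace of A = -2 equals the sum of eigenvalues -2, and det(A) ≈ 1.0000 matches the eigenvalue product 1.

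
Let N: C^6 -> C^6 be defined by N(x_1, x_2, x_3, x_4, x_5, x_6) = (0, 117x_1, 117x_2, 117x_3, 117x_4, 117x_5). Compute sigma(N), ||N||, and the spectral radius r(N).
sigma(N) = {0}; ||N|| = 117; r(N) = 0. (N is nilpotent with N^6 = 0.)

On C^6, N is a strictly lower-triangular matrix with 117 on the subdiagonal and zeros elsewhere, so its characteristic polynomial is lambda^6 and every eigenvalue is 0: sigma(N) = {0}. For the operator norm, N e_i = 117e_{i+1} for i = 1, ..., 5 and N e_6 = 0, so the singular values of N are 117 (with multiplicity 5) and 0; hence ||N|| = 117. The spectral radius r(N) = max|lambda| = 0. Note ||N|| > r(N) — characteristic of non-normal nilpotent operators. Indeed N^6 = 0.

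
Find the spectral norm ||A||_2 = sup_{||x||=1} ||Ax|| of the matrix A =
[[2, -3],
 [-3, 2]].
||A||_2 = 5 (= sqrt(largest eigenvalue of A^T A))

||A||_2 = sigma_max(A) = sqrt(lambda_max(A^T A)). Form the symmetric matrix M = A^T A =
[[13, -12],
 [-12, 13]].
Its characteristic polynomial (trace, determinant of M give the coefficients) is
  p(λ) = det(λ I - M) = λ^2 - 26λ + 25.
For λ^2 - 26λ + 25 the discriminant is 576. It is a perfect square (24^2), so the roots are rational: λ = (26 ± 24)/2 = 25, 1.
So the eigenvalues of A^T A are ≈ 1, 25 (all ≥ 0, as they must be for A^T A). The largest is λ_max = 25, hence ||A||_2 = sqrt(λ_max) = 5.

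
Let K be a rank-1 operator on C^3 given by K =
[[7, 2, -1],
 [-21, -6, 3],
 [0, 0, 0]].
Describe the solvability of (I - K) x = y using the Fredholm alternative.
(I - K) is singular (det(I - K) = 0, i.e. 1 ∈ sigma(K)). (I - K) x = y is solvable iff y ⊥ ker((I - K)^*) = span{(7, 2, -1)}, i.e. iff 7y_1 + 2y_2 - y_3 = 0. When solvable, the solutions are x = y + c·(1, -3, 0), c arbitrary (ker(I - K) = span{(1, -3, 0)}, dimension 1).

K has rank 1, so it is an outer product K = u v^T: every row of K is a multiple of one row vector. Reading off the entries, u = (1, -3, 0) and v = (7, 2, -1) (row i of K equals u_i·v^T). A rank-one matrix u v^T satisfies K u = u (v·u) and kills the (2)-dimensional subspace v^⊥, so its characteristic polynomial is lambda^2 (lambda - v·u) with v·u = tr K = 1. Hence the eigenvalues of I - K are 1 (multiplicity 2) and 1 - (1) = 0, so det(I - K) = 0. (Direct check: I - K =
[[-6, -2, 1],
 [21, 7, -3],
 [0, 0, 1]]
has determinant 0.) So 1 is an eigenvalue of K and (I - K) is not invertible. The finite-dimensional Fredholm alternative says: either (I - K) is invertible, or ker(I - K) ≠ {0} and then range(I - K) = ker((I - K)^*)^⊥, with dim ker(I - K) = dim ker((I - K)^*). We are in the second case, so we need both kernels. Kernel of I - K: (I - K) u = u - u (v·u) = u - u = 0, so ker(I - K) = span{u} = span{(1, -3, 0)} (it is exactly 1-dimensional because rank(I - K) = 2). Kernel of the adjoint: K is real, so (I - K)^* = I - K^T = I - v u^T, and (I - v u^T) v = v - v (u·v) = 0; hence ker((I - K)^*) = span{v} = span{(7, 2, -1)}. Therefore (I - K) x = y is solvable iff <y, v> = 0, i.e. iff 7y_1 + 2y_2 - y_3 = 0. When this holds, K y = u (v·y) = 0, so (I - K) y = y and x = y is a particular solution; the full solution set is the line x = y + c·u = y + c·(1, -3, 0), c ∈ C.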